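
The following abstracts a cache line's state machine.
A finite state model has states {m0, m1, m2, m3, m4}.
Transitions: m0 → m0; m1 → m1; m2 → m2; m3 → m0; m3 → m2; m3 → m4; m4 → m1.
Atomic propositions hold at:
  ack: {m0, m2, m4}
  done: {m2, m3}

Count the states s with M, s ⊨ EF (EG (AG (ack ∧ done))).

Sat(ack ∧ done) = {m2}
AG (ack ∧ done): greatest fixpoint, start Z0 = {m2}, keep only states in Sat with every successor in Z. Already a fixed point.
Sat(AG (ack ∧ done)) = {m2}
EG (AG (ack ∧ done)): greatest fixpoint, start Z0 = {m2}, keep only states in Sat with some successor in Z. Already a fixed point.
Sat(EG (AG (ack ∧ done))) = {m2}
EF (EG (AG (ack ∧ done))): least fixpoint, start Z0 = {m2}, add states with some successor in Z. Z1 = {m2, m3}; fixed.
Sat(EF (EG (AG (ack ∧ done)))) = {m2, m3}
|Sat(EF (EG (AG (ack ∧ done))))| = |{m2, m3}| = 2.

2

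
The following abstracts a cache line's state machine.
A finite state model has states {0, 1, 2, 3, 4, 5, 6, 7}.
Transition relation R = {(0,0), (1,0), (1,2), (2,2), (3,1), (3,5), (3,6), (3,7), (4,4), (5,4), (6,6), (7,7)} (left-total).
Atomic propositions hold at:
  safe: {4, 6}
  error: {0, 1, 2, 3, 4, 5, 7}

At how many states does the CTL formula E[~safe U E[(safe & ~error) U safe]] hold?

4

Sat(~safe) = {0, 1, 2, 3, 5, 7}
Sat(~error) = {6}
Sat(safe & ~error) = {6}
E[(safe & ~error) U safe]: least fixpoint, start Z0 = Sat(safe) = {4, 6}, add states in Sat(safe & ~error) with some successor in Z. Already a fixed point.
Sat(E[(safe & ~error) U safe]) = {4, 6}
E[~safe U E[(safe & ~error) U safe]]: least fixpoint, start Z0 = Sat(E[(safe & ~error) U safe]) = {4, 6}, add states in Sat(~safe) with some successor in Z. Z1 = {3, 4, 5, 6}; fixed.
Sat(E[~safe U E[(safe & ~error) U safe]]) = {3, 4, 5, 6}
|Sat(E[~safe U E[(safe & ~error) U safe]])| = |{3, 4, 5, 6}| = 4.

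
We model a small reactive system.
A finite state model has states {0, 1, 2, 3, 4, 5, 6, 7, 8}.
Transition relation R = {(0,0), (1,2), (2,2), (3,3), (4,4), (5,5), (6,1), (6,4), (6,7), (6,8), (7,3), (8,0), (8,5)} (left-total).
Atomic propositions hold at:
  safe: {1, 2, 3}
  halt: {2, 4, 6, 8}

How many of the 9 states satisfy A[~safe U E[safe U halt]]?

Sat(~safe) = {0, 4, 5, 6, 7, 8}
E[safe U halt]: least fixpoint, start Z0 = Sat(halt) = {2, 4, 6, 8}, add states in Sat(safe) with some successor in Z. Z1 = {1, 2, 4, 6, 8}; fixed.
Sat(E[safe U halt]) = {1, 2, 4, 6, 8}
A[~safe U E[safe U halt]]: least fixpoint, start Z0 = Sat(E[safe U halt]) = {1, 2, 4, 6, 8}, add states in Sat(~safe) with every successor in Z. Already a fixed point.
Sat(A[~safe U E[safe U halt]]) = {1, 2, 4, 6, 8}
|Sat(A[~safe U E[safe U halt]])| = |{1, 2, 4, 6, 8}| = 5.

5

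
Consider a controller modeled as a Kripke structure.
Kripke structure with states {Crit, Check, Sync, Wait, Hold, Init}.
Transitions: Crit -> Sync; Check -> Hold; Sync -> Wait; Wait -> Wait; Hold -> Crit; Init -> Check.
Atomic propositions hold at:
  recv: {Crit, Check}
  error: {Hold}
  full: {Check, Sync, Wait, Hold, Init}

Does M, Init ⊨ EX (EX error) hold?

Yes

Sat(EX error) = {s : some successor in {Hold}} = {Check}
Sat(EX (EX error)) = {s : some successor in {Check}} = {Init}
Init ∈ Sat(EX (EX error)) = {Init}, so the formula holds at Init.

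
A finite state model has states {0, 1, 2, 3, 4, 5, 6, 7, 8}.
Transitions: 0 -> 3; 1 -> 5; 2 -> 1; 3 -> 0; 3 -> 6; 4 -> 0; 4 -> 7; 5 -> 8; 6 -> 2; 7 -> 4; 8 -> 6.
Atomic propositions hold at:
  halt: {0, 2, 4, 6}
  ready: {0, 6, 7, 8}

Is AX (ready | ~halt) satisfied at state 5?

Yes

Sat(~halt) = {1, 3, 5, 7, 8}
Sat(ready | ~halt) = {0, 1, 3, 5, 6, 7, 8}
Sat(AX (ready | ~halt)) = {s : every successor in {0, 1, 3, 5, 6, 7, 8}} = {0, 1, 2, 3, 4, 5, 8}
5 ∈ Sat(AX (ready | ~halt)) = {0, 1, 2, 3, 4, 5, 8}, so the formula holds at 5.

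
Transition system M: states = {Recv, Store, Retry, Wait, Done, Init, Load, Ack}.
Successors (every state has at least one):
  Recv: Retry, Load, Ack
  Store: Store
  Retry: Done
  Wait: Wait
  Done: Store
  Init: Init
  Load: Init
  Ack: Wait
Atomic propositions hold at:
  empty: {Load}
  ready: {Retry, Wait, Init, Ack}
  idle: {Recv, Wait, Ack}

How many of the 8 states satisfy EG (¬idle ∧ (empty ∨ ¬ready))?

2

Sat(¬idle) = {Store, Retry, Done, Init, Load}
Sat(¬ready) = {Recv, Store, Done, Load}
Sat(empty ∨ ¬ready) = {Recv, Store, Done, Load}
Sat(¬idle ∧ (empty ∨ ¬ready)) = {Store, Done, Load}
EG (¬idle ∧ (empty ∨ ¬ready)): greatest fixpoint, start Z0 = {Store, Done, Load}, keep only states in Sat with some successor in Z. Z1 = {Store, Done}; fixed.
Sat(EG (¬idle ∧ (empty ∨ ¬ready))) = {Store, Done}
|Sat(EG (¬idle ∧ (empty ∨ ¬ready)))| = |{Store, Done}| = 2.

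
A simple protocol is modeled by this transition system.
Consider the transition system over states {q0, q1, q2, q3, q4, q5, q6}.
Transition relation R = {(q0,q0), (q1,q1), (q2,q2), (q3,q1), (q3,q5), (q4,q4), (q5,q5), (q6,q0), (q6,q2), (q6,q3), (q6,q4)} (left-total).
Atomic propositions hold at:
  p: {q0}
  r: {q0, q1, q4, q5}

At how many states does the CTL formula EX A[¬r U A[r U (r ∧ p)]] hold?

Sat(¬r) = {q2, q3, q6}
Sat(r ∧ p) = {q0}
A[r U (r ∧ p)]: least fixpoint, start Z0 = Sat((r ∧ p)) = {q0}, add states in Sat(r) with every successor in Z. Already a fixed point.
Sat(A[r U (r ∧ p)]) = {q0}
A[¬r U A[r U (r ∧ p)]]: least fixpoint, start Z0 = Sat(A[r U (r ∧ p)]) = {q0}, add states in Sat(¬r) with every successor in Z. Already a fixed point.
Sat(A[¬r U A[r U (r ∧ p)]]) = {q0}
Sat(EX A[¬r U A[r U (r ∧ p)]]) = {s : some successor in {q0}} = {q0, q6}
|Sat(EX A[¬r U A[r U (r ∧ p)]])| = |{q0, q6}| = 2.

2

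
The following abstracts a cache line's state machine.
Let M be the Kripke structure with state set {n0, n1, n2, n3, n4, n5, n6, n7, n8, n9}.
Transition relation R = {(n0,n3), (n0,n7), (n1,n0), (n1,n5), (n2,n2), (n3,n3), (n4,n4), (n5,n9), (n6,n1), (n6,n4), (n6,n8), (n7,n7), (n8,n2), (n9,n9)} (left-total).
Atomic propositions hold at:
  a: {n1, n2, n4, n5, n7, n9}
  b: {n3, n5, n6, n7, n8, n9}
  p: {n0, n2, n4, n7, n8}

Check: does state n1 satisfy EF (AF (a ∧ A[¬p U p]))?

Sat(¬p) = {n1, n3, n5, n6, n9}
A[¬p U p]: least fixpoint, start Z0 = Sat(p) = {n0, n2, n4, n7, n8}, add states in Sat(¬p) with every successor in Z. Already a fixed point.
Sat(A[¬p U p]) = {n0, n2, n4, n7, n8}
Sat(a ∧ A[¬p U p]) = {n2, n4, n7}
AF (a ∧ A[¬p U p]): least fixpoint, start Z0 = {n2, n4, n7}, add states with every successor in Z. Z1 = {n2, n4, n7, n8}; fixed.
Sat(AF (a ∧ A[¬p U p])) = {n2, n4, n7, n8}
EF (AF (a ∧ A[¬p U p])): least fixpoint, start Z0 = {n2, n4, n7, n8}, add states with some successor in Z. Z1 = {n0, n2, n4, n6, n7, n8}; Z2 = {n0, n1, n2, n4, n6, n7, n8}; fixed.
Sat(EF (AF (a ∧ A[¬p U p]))) = {n0, n1, n2, n4, n6, n7, n8}
n1 ∈ Sat(EF (AF (a ∧ A[¬p U p]))) = {n0, n1, n2, n4, n6, n7, n8}, so the formula holds at n1.

Yes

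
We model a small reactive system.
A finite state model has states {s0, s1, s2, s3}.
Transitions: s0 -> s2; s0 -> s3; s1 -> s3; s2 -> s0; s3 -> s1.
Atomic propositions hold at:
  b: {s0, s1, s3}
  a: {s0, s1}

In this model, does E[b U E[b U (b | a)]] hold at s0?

Sat(b | a) = {s0, s1, s3}
E[b U (b | a)]: least fixpoint, start Z0 = Sat((b | a)) = {s0, s1, s3}, add states in Sat(b) with some successor in Z. Already a fixed point.
Sat(E[b U (b | a)]) = {s0, s1, s3}
E[b U E[b U (b | a)]]: least fixpoint, start Z0 = Sat(E[b U (b | a)]) = {s0, s1, s3}, add states in Sat(b) with some successor in Z. Already a fixed point.
Sat(E[b U E[b U (b | a)]]) = {s0, s1, s3}
s0 ∈ Sat(E[b U E[b U (b | a)]]) = {s0, s1, s3}, so the formula holds at s0.

Yes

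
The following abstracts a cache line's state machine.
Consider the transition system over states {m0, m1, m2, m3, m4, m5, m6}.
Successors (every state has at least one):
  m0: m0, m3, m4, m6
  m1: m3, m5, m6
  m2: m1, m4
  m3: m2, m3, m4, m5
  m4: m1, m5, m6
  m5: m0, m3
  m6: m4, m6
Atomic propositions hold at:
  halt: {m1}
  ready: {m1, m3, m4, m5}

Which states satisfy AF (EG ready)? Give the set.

EG ready: greatest fixpoint, start Z0 = {m1, m3, m4, m5}, keep only states in Sat with some successor in Z. Already a fixed point.
Sat(EG ready) = {m1, m3, m4, m5}
AF (EG ready): least fixpoint, start Z0 = {m1, m3, m4, m5}, add states with every successor in Z. Z1 = {m1, m2, m3, m4, m5}; fixed.
Sat(AF (EG ready)) = {m1, m2, m3, m4, m5}

{m1, m2, m3, m4, m5}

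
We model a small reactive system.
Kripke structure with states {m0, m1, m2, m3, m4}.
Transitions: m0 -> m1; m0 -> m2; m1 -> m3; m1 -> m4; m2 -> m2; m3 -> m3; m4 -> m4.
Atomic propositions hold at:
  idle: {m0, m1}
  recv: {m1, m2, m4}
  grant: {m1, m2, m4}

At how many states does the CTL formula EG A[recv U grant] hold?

A[recv U grant]: least fixpoint, start Z0 = Sat(grant) = {m1, m2, m4}, add states in Sat(recv) with every successor in Z. Already a fixed point.
Sat(A[recv U grant]) = {m1, m2, m4}
EG A[recv U grant]: greatest fixpoint, start Z0 = {m1, m2, m4}, keep only states in Sat with some successor in Z. Already a fixed point.
Sat(EG A[recv U grant]) = {m1, m2, m4}
|Sat(EG A[recv U grant])| = |{m1, m2, m4}| = 3.

3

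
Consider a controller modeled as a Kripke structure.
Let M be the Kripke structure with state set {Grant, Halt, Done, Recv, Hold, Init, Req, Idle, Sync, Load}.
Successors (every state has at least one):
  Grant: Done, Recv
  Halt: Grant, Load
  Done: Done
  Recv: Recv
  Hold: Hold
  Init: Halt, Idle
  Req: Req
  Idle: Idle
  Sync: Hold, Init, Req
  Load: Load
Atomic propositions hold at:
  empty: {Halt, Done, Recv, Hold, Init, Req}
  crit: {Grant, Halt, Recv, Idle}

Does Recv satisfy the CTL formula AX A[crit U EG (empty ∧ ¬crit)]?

No

Sat(¬crit) = {Done, Hold, Init, Req, Sync, Load}
Sat(empty ∧ ¬crit) = {Done, Hold, Init, Req}
EG (empty ∧ ¬crit): greatest fixpoint, start Z0 = {Done, Hold, Init, Req}, keep only states in Sat with some successor in Z. Z1 = {Done, Hold, Req}; fixed.
Sat(EG (empty ∧ ¬crit)) = {Done, Hold, Req}
A[crit U EG (empty ∧ ¬crit)]: least fixpoint, start Z0 = Sat(EG (empty ∧ ¬crit)) = {Done, Hold, Req}, add states in Sat(crit) with every successor in Z. Already a fixed point.
Sat(A[crit U EG (empty ∧ ¬crit)]) = {Done, Hold, Req}
Sat(AX A[crit U EG (empty ∧ ¬crit)]) = {s : every successor in {Done, Hold, Req}} = {Done, Hold, Req}
Recv ∉ Sat(AX A[crit U EG (empty ∧ ¬crit)]) = {Done, Hold, Req}, so the formula does not hold at Recv.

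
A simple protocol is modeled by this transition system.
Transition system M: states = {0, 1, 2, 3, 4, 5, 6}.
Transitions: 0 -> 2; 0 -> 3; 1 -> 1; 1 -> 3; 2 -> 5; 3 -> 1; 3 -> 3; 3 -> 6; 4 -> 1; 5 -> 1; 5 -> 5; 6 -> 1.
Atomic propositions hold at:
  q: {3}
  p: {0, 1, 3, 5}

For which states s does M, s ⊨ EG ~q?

Sat(~q) = {0, 1, 2, 4, 5, 6}
EG ~q: greatest fixpoint, start Z0 = {0, 1, 2, 4, 5, 6}, keep only states in Sat with some successor in Z. Already a fixed point.
Sat(EG ~q) = {0, 1, 2, 4, 5, 6}

{0, 1, 2, 4, 5, 6}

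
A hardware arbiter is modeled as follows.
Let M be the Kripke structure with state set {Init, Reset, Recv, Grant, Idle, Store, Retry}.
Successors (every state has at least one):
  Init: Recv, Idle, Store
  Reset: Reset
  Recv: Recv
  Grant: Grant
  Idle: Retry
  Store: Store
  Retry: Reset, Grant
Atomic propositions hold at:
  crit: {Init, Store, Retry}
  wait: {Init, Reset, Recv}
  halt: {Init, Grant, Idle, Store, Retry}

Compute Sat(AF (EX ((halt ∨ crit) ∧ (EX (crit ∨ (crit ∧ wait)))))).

{Init, Store}

Sat(halt ∨ crit) = {Init, Grant, Idle, Store, Retry}
Sat(crit ∧ wait) = {Init}
Sat(crit ∨ (crit ∧ wait)) = {Init, Store, Retry}
Sat(EX (crit ∨ (crit ∧ wait))) = {s : some successor in {Init, Store, Retry}} = {Init, Idle, Store}
Sat((halt ∨ crit) ∧ (EX (crit ∨ (crit ∧ wait)))) = {Init, Idle, Store}
Sat(EX ((halt ∨ crit) ∧ (EX (crit ∨ (crit ∧ wait))))) = {s : some successor in {Init, Idle, Store}} = {Init, Store}
AF (EX ((halt ∨ crit) ∧ (EX (crit ∨ (crit ∧ wait))))): least fixpoint, start Z0 = {Init, Store}, add states with every successor in Z. Already a fixed point.
Sat(AF (EX ((halt ∨ crit) ∧ (EX (crit ∨ (crit ∧ wait)))))) = {Init, Store}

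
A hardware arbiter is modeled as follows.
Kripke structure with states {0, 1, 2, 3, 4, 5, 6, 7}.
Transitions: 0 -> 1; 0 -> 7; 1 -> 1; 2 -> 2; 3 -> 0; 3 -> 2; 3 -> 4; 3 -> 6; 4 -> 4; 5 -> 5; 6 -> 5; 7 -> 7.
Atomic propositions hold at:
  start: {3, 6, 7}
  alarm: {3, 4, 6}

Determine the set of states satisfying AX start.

Sat(AX start) = {s : every successor in {3, 6, 7}} = {7}

{7}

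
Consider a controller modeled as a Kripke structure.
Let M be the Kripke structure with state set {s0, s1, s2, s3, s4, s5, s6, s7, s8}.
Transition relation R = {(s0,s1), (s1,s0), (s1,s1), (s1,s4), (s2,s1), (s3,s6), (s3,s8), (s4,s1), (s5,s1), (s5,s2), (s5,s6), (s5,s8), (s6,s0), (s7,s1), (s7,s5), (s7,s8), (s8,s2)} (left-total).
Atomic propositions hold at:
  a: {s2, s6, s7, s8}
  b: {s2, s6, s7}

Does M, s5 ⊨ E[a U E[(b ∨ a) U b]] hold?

No

Sat(b ∨ a) = {s2, s6, s7, s8}
E[(b ∨ a) U b]: least fixpoint, start Z0 = Sat(b) = {s2, s6, s7}, add states in Sat(b ∨ a) with some successor in Z. Z1 = {s2, s6, s7, s8}; fixed.
Sat(E[(b ∨ a) U b]) = {s2, s6, s7, s8}
E[a U E[(b ∨ a) U b]]: least fixpoint, start Z0 = Sat(E[(b ∨ a) U b]) = {s2, s6, s7, s8}, add states in Sat(a) with some successor in Z. Already a fixed point.
Sat(E[a U E[(b ∨ a) U b]]) = {s2, s6, s7, s8}
s5 ∉ Sat(E[a U E[(b ∨ a) U b]]) = {s2, s6, s7, s8}, so the formula does not hold at s5.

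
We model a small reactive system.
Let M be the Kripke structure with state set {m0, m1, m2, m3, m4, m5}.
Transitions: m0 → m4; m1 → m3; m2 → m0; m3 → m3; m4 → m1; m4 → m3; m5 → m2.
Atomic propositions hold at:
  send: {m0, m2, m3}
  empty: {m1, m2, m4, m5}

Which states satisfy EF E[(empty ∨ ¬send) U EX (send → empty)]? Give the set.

Sat(¬send) = {m1, m4, m5}
Sat(empty ∨ ¬send) = {m1, m2, m4, m5}
Sat(send → empty) = {m1, m2, m4, m5}
Sat(EX (send → empty)) = {s : some successor in {m1, m2, m4, m5}} = {m0, m4, m5}
E[(empty ∨ ¬send) U EX (send → empty)]: least fixpoint, start Z0 = Sat(EX (send → empty)) = {m0, m4, m5}, add states in Sat(empty ∨ ¬send) with some successor in Z. Z1 = {m0, m2, m4, m5}; fixed.
Sat(E[(empty ∨ ¬send) U EX (send → empty)]) = {m0, m2, m4, m5}
EF E[(empty ∨ ¬send) U EX (send → empty)]: least fixpoint, start Z0 = {m0, m2, m4, m5}, add states with some successor in Z. Already a fixed point.
Sat(EF E[(empty ∨ ¬send) U EX (send → empty)]) = {m0, m2, m4, m5}

{m0, m2, m4, m5}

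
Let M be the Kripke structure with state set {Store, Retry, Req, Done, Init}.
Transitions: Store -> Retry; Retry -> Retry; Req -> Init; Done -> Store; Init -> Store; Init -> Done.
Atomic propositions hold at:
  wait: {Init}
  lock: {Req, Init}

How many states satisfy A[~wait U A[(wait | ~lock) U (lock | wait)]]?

2

Sat(~wait) = {Store, Retry, Req, Done}
Sat(~lock) = {Store, Retry, Done}
Sat(wait | ~lock) = {Store, Retry, Done, Init}
Sat(lock | wait) = {Req, Init}
A[(wait | ~lock) U (lock | wait)]: least fixpoint, start Z0 = Sat((lock | wait)) = {Req, Init}, add states in Sat(wait | ~lock) with every successor in Z. Already a fixed point.
Sat(A[(wait | ~lock) U (lock | wait)]) = {Req, Init}
A[~wait U A[(wait | ~lock) U (lock | wait)]]: least fixpoint, start Z0 = Sat(A[(wait | ~lock) U (lock | wait)]) = {Req, Init}, add states in Sat(~wait) with every successor in Z. Already a fixed point.
Sat(A[~wait U A[(wait | ~lock) U (lock | wait)]]) = {Req, Init}
|Sat(A[~wait U A[(wait | ~lock) U (lock | wait)]])| = |{Req, Init}| = 2.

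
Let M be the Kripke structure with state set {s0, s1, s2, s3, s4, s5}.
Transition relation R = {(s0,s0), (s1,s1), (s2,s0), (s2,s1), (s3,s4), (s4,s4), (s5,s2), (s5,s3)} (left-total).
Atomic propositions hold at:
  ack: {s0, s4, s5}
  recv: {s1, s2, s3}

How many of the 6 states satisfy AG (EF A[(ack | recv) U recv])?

Sat(ack | recv) = {s0, s1, s2, s3, s4, s5}
A[(ack | recv) U recv]: least fixpoint, start Z0 = Sat(recv) = {s1, s2, s3}, add states in Sat(ack | recv) with every successor in Z. Z1 = {s1, s2, s3, s5}; fixed.
Sat(A[(ack | recv) U recv]) = {s1, s2, s3, s5}
EF A[(ack | recv) U recv]: least fixpoint, start Z0 = {s1, s2, s3, s5}, add states with some successor in Z. Already a fixed point.
Sat(EF A[(ack | recv) U recv]) = {s1, s2, s3, s5}
AG (EF A[(ack | recv) U recv]): greatest fixpoint, start Z0 = {s1, s2, s3, s5}, keep only states in Sat with every successor in Z. Z1 = {s1, s5}; Z2 = {s1}; fixed.
Sat(AG (EF A[(ack | recv) U recv])) = {s1}
|Sat(AG (EF A[(ack | recv) U recv]))| = |{s1}| = 1.

1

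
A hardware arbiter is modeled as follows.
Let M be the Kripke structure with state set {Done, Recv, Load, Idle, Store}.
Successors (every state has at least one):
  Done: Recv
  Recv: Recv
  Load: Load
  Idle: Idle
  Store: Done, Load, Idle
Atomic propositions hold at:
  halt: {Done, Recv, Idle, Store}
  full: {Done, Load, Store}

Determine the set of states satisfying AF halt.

{Done, Recv, Idle, Store}

AF halt: least fixpoint, start Z0 = {Done, Recv, Idle, Store}, add states with every successor in Z. Already a fixed point.
Sat(AF halt) = {Done, Recv, Idle, Store}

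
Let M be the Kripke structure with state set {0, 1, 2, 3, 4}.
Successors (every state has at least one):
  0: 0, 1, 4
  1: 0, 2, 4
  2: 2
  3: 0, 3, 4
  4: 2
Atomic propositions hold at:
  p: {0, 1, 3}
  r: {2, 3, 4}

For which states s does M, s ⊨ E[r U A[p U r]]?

A[p U r]: least fixpoint, start Z0 = Sat(r) = {2, 3, 4}, add states in Sat(p) with every successor in Z. Already a fixed point.
Sat(A[p U r]) = {2, 3, 4}
E[r U A[p U r]]: least fixpoint, start Z0 = Sat(A[p U r]) = {2, 3, 4}, add states in Sat(r) with some successor in Z. Already a fixed point.
Sat(E[r U A[p U r]]) = {2, 3, 4}

{2, 3, 4}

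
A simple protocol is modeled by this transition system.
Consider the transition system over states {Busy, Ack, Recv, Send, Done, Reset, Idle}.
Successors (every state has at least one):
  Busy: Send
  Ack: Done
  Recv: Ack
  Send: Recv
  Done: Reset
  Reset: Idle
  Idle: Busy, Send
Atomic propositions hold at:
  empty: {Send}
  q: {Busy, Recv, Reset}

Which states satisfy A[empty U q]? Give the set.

A[empty U q]: least fixpoint, start Z0 = Sat(q) = {Busy, Recv, Reset}, add states in Sat(empty) with every successor in Z. Z1 = {Busy, Recv, Send, Reset}; fixed.
Sat(A[empty U q]) = {Busy, Recv, Send, Reset}

{Busy, Recv, Send, Reset}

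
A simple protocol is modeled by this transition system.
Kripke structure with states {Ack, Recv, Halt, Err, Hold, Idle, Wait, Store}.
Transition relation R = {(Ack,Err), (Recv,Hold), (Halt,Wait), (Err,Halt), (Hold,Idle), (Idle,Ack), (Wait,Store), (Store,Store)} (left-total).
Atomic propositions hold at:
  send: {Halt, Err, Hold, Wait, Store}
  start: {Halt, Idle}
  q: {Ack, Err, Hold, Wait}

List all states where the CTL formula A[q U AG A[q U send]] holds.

A[q U send]: least fixpoint, start Z0 = Sat(send) = {Halt, Err, Hold, Wait, Store}, add states in Sat(q) with every successor in Z. Z1 = {Ack, Halt, Err, Hold, Wait, Store}; fixed.
Sat(A[q U send]) = {Ack, Halt, Err, Hold, Wait, Store}
AG A[q U send]: greatest fixpoint, start Z0 = {Ack, Halt, Err, Hold, Wait, Store}, keep only states in Sat with every successor in Z. Z1 = {Ack, Halt, Err, Wait, Store}; fixed.
Sat(AG A[q U send]) = {Ack, Halt, Err, Wait, Store}
A[q U AG A[q U send]]: least fixpoint, start Z0 = Sat(AG A[q U send]) = {Ack, Halt, Err, Wait, Store}, add states in Sat(q) with every successor in Z. Already a fixed point.
Sat(A[q U AG A[q U send]]) = {Ack, Halt, Err, Wait, Store}

{Ack, Halt, Err, Wait, Store}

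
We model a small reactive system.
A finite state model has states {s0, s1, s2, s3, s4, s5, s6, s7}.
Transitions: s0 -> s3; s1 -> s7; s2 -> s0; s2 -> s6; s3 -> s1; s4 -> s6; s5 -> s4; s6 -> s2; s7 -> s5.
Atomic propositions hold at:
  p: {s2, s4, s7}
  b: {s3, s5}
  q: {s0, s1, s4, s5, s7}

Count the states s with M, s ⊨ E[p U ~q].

4

Sat(~q) = {s2, s3, s6}
E[p U ~q]: least fixpoint, start Z0 = Sat(~q) = {s2, s3, s6}, add states in Sat(p) with some successor in Z. Z1 = {s2, s3, s4, s6}; fixed.
Sat(E[p U ~q]) = {s2, s3, s4, s6}
|Sat(E[p U ~q])| = |{s2, s3, s4, s6}| = 4.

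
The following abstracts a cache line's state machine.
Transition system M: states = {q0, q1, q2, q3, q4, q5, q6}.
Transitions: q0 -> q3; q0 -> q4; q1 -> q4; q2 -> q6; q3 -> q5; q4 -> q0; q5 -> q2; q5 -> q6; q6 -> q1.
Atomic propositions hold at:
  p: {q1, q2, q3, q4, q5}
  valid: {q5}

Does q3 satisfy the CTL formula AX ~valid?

Sat(~valid) = {q0, q1, q2, q3, q4, q6}
Sat(AX ~valid) = {s : every successor in {q0, q1, q2, q3, q4, q6}} = {q0, q1, q2, q4, q5, q6}
q3 ∉ Sat(AX ~valid) = {q0, q1, q2, q4, q5, q6}, so the formula does not hold at q3.

No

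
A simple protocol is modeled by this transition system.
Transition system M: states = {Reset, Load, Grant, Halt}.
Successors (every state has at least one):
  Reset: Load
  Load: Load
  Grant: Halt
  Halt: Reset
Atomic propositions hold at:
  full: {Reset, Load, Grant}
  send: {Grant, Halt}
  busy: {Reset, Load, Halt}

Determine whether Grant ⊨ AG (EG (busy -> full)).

No

Sat(busy -> full) = {Reset, Load, Grant}
EG (busy -> full): greatest fixpoint, start Z0 = {Reset, Load, Grant}, keep only states in Sat with some successor in Z. Z1 = {Reset, Load}; fixed.
Sat(EG (busy -> full)) = {Reset, Load}
AG (EG (busy -> full)): greatest fixpoint, start Z0 = {Reset, Load}, keep only states in Sat with every successor in Z. Already a fixed point.
Sat(AG (EG (busy -> full))) = {Reset, Load}
Grant ∉ Sat(AG (EG (busy -> full))) = {Reset, Load}, so the formula does not hold at Grant.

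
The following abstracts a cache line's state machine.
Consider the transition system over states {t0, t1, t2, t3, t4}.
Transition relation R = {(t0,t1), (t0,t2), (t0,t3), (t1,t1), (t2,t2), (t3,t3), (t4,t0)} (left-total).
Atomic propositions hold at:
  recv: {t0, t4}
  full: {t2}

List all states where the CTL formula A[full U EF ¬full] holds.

{t0, t1, t3, t4}

Sat(¬full) = {t0, t1, t3, t4}
EF ¬full: least fixpoint, start Z0 = {t0, t1, t3, t4}, add states with some successor in Z. Already a fixed point.
Sat(EF ¬full) = {t0, t1, t3, t4}
A[full U EF ¬full]: least fixpoint, start Z0 = Sat(EF ¬full) = {t0, t1, t3, t4}, add states in Sat(full) with every successor in Z. Already a fixed point.
Sat(A[full U EF ¬full]) = {t0, t1, t3, t4}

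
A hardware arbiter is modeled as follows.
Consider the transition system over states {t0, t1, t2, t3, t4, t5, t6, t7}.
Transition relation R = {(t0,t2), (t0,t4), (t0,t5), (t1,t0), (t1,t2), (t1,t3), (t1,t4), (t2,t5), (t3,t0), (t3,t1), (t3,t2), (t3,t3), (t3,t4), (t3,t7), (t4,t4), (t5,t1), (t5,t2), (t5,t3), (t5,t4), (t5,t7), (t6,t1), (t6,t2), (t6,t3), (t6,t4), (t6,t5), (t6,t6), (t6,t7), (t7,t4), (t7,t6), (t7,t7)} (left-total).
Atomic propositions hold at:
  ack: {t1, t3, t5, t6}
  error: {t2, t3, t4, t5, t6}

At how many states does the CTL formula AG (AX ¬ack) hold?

Sat(¬ack) = {t0, t2, t4, t7}
Sat(AX ¬ack) = {s : every successor in {t0, t2, t4, t7}} = {t4}
AG (AX ¬ack): greatest fixpoint, start Z0 = {t4}, keep only states in Sat with every successor in Z. Already a fixed point.
Sat(AG (AX ¬ack)) = {t4}
|Sat(AG (AX ¬ack))| = |{t4}| = 1.

1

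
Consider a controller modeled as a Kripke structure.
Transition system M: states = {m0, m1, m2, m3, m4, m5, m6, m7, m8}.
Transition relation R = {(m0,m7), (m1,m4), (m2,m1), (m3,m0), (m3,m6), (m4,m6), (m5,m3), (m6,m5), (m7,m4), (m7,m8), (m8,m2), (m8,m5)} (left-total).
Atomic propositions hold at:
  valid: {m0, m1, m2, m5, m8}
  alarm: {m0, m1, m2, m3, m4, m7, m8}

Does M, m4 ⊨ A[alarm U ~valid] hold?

Yes

Sat(~valid) = {m3, m4, m6, m7}
A[alarm U ~valid]: least fixpoint, start Z0 = Sat(~valid) = {m3, m4, m6, m7}, add states in Sat(alarm) with every successor in Z. Z1 = {m0, m1, m3, m4, m6, m7}; Z2 = {m0, m1, m2, m3, m4, m6, m7}; fixed.
Sat(A[alarm U ~valid]) = {m0, m1, m2, m3, m4, m6, m7}
m4 ∈ Sat(A[alarm U ~valid]) = {m0, m1, m2, m3, m4, m6, m7}, so the formula holds at m4.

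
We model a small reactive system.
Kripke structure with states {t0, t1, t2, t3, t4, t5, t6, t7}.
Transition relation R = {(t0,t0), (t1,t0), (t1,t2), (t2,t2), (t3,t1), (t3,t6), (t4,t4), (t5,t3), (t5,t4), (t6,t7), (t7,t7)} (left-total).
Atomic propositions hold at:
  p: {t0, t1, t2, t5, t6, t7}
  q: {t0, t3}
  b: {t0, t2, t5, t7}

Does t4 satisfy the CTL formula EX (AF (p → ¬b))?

Sat(¬b) = {t1, t3, t4, t6}
Sat(p → ¬b) = {t1, t3, t4, t6}
AF (p → ¬b): least fixpoint, start Z0 = {t1, t3, t4, t6}, add states with every successor in Z. Z1 = {t1, t3, t4, t5, t6}; fixed.
Sat(AF (p → ¬b)) = {t1, t3, t4, t5, t6}
Sat(EX (AF (p → ¬b))) = {s : some successor in {t1, t3, t4, t5, t6}} = {t3, t4, t5}
t4 ∈ Sat(EX (AF (p → ¬b))) = {t3, t4, t5}, so the formula holds at t4.

Yes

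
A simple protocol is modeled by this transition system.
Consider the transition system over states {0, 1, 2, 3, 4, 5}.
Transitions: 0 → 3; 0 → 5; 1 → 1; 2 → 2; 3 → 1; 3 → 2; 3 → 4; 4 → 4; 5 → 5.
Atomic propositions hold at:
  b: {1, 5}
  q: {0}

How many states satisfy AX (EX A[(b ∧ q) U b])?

3

Sat(b ∧ q) = ∅
A[(b ∧ q) U b]: least fixpoint, start Z0 = Sat(b) = {1, 5}, add states in Sat(b ∧ q) with every successor in Z. Already a fixed point.
Sat(A[(b ∧ q) U b]) = {1, 5}
Sat(EX A[(b ∧ q) U b]) = {s : some successor in {1, 5}} = {0, 1, 3, 5}
Sat(AX (EX A[(b ∧ q) U b])) = {s : every successor in {0, 1, 3, 5}} = {0, 1, 5}
|Sat(AX (EX A[(b ∧ q) U b]))| = |{0, 1, 5}| = 3.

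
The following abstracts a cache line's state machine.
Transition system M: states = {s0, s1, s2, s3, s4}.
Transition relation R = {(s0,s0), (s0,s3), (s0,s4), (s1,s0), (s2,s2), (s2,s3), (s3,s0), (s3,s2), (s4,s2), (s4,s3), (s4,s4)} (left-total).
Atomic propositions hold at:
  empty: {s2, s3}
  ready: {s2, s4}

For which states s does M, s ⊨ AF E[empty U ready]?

E[empty U ready]: least fixpoint, start Z0 = Sat(ready) = {s2, s4}, add states in Sat(empty) with some successor in Z. Z1 = {s2, s3, s4}; fixed.
Sat(E[empty U ready]) = {s2, s3, s4}
AF E[empty U ready]: least fixpoint, start Z0 = {s2, s3, s4}, add states with every successor in Z. Already a fixed point.
Sat(AF E[empty U ready]) = {s2, s3, s4}

{s2, s3, s4}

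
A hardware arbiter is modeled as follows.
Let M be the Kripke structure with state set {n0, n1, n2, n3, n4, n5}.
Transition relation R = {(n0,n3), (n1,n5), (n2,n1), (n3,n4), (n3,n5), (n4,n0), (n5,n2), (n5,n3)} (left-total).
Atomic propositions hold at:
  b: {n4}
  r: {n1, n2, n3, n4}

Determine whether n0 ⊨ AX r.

Yes

Sat(AX r) = {s : every successor in {n1, n2, n3, n4}} = {n0, n2, n5}
n0 ∈ Sat(AX r) = {n0, n2, n5}, so the formula holds at n0.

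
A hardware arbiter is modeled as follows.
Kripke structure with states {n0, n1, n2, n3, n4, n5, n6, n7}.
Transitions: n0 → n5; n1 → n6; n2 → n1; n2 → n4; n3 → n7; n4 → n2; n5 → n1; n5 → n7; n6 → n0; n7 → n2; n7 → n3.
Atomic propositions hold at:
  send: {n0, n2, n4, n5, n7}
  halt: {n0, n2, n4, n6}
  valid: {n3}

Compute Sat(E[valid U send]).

{n0, n2, n3, n4, n5, n7}

E[valid U send]: least fixpoint, start Z0 = Sat(send) = {n0, n2, n4, n5, n7}, add states in Sat(valid) with some successor in Z. Z1 = {n0, n2, n3, n4, n5, n7}; fixed.
Sat(E[valid U send]) = {n0, n2, n3, n4, n5, n7}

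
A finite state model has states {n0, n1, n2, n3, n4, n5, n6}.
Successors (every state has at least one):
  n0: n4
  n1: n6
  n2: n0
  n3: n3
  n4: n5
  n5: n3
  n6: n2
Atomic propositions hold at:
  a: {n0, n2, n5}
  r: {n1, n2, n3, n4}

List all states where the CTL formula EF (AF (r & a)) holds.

{n1, n2, n6}

Sat(r & a) = {n2}
AF (r & a): least fixpoint, start Z0 = {n2}, add states with every successor in Z. Z1 = {n2, n6}; Z2 = {n1, n2, n6}; fixed.
Sat(AF (r & a)) = {n1, n2, n6}
EF (AF (r & a)): least fixpoint, start Z0 = {n1, n2, n6}, add states with some successor in Z. Already a fixed point.
Sat(EF (AF (r & a))) = {n1, n2, n6}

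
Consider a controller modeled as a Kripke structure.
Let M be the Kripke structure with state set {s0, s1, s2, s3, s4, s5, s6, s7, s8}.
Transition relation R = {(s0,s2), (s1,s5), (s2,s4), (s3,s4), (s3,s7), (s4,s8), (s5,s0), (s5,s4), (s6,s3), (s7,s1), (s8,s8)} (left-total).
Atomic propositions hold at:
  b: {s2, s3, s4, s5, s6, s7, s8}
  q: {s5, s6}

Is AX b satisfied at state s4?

Sat(AX b) = {s : every successor in {s2, s3, s4, s5, s6, s7, s8}} = {s0, s1, s2, s3, s4, s6, s8}
s4 ∈ Sat(AX b) = {s0, s1, s2, s3, s4, s6, s8}, so the formula holds at s4.

Yes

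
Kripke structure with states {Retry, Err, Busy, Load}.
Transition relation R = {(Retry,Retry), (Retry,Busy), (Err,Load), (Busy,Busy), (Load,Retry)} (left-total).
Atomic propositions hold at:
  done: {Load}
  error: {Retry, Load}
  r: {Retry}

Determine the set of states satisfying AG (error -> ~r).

Sat(~r) = {Err, Busy, Load}
Sat(error -> ~r) = {Err, Busy, Load}
AG (error -> ~r): greatest fixpoint, start Z0 = {Err, Busy, Load}, keep only states in Sat with every successor in Z. Z1 = {Err, Busy}; Z2 = {Busy}; fixed.
Sat(AG (error -> ~r)) = {Busy}

{Busy}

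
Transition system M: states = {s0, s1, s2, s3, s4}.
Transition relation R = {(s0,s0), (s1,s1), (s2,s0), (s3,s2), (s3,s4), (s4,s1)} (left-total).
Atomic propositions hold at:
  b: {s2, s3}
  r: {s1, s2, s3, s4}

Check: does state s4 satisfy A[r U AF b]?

AF b: least fixpoint, start Z0 = {s2, s3}, add states with every successor in Z. Already a fixed point.
Sat(AF b) = {s2, s3}
A[r U AF b]: least fixpoint, start Z0 = Sat(AF b) = {s2, s3}, add states in Sat(r) with every successor in Z. Already a fixed point.
Sat(A[r U AF b]) = {s2, s3}
s4 ∉ Sat(A[r U AF b]) = {s2, s3}, so the formula does not hold at s4.

No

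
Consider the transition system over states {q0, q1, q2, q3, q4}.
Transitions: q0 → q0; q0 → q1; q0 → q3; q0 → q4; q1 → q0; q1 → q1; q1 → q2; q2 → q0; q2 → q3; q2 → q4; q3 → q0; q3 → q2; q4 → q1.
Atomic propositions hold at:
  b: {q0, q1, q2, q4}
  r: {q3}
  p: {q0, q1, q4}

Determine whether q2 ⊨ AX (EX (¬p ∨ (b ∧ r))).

No

Sat(¬p) = {q2, q3}
Sat(b ∧ r) = ∅
Sat(¬p ∨ (b ∧ r)) = {q2, q3}
Sat(EX (¬p ∨ (b ∧ r))) = {s : some successor in {q2, q3}} = {q0, q1, q2, q3}
Sat(AX (EX (¬p ∨ (b ∧ r)))) = {s : every successor in {q0, q1, q2, q3}} = {q1, q3, q4}
q2 ∉ Sat(AX (EX (¬p ∨ (b ∧ r)))) = {q1, q3, q4}, so the formula does not hold at q2.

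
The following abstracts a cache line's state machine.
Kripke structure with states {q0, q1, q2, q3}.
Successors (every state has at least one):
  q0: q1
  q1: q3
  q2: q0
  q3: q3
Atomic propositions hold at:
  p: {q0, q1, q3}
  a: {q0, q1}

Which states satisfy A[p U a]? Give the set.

A[p U a]: least fixpoint, start Z0 = Sat(a) = {q0, q1}, add states in Sat(p) with every successor in Z. Already a fixed point.
Sat(A[p U a]) = {q0, q1}

{q0, q1}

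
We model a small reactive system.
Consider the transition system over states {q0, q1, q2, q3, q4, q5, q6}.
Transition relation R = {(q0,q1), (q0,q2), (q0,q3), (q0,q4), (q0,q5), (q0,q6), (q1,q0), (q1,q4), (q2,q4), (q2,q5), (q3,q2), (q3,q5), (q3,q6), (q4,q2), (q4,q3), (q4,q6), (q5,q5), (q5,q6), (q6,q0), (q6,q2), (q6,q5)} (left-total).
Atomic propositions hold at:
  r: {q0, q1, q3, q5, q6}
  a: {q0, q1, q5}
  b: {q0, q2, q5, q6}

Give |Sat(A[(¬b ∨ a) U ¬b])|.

Sat(¬b) = {q1, q3, q4}
Sat(¬b ∨ a) = {q0, q1, q3, q4, q5}
A[(¬b ∨ a) U ¬b]: least fixpoint, start Z0 = Sat(¬b) = {q1, q3, q4}, add states in Sat(¬b ∨ a) with every successor in Z. Already a fixed point.
Sat(A[(¬b ∨ a) U ¬b]) = {q1, q3, q4}
|Sat(A[(¬b ∨ a) U ¬b])| = |{q1, q3, q4}| = 3.

3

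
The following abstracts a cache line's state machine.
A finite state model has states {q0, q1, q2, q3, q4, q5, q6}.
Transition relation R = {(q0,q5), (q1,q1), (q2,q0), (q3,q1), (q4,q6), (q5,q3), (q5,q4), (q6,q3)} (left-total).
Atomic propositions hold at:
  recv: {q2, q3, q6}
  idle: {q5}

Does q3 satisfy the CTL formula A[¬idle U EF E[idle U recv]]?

Sat(¬idle) = {q0, q1, q2, q3, q4, q6}
E[idle U recv]: least fixpoint, start Z0 = Sat(recv) = {q2, q3, q6}, add states in Sat(idle) with some successor in Z. Z1 = {q2, q3, q5, q6}; fixed.
Sat(E[idle U recv]) = {q2, q3, q5, q6}
EF E[idle U recv]: least fixpoint, start Z0 = {q2, q3, q5, q6}, add states with some successor in Z. Z1 = {q0, q2, q3, q4, q5, q6}; fixed.
Sat(EF E[idle U recv]) = {q0, q2, q3, q4, q5, q6}
A[¬idle U EF E[idle U recv]]: least fixpoint, start Z0 = Sat(EF E[idle U recv]) = {q0, q2, q3, q4, q5, q6}, add states in Sat(¬idle) with every successor in Z. Already a fixed point.
Sat(A[¬idle U EF E[idle U recv]]) = {q0, q2, q3, q4, q5, q6}
q3 ∈ Sat(A[¬idle U EF E[idle U recv]]) = {q0, q2, q3, q4, q5, q6}, so the formula holds at q3.

Yes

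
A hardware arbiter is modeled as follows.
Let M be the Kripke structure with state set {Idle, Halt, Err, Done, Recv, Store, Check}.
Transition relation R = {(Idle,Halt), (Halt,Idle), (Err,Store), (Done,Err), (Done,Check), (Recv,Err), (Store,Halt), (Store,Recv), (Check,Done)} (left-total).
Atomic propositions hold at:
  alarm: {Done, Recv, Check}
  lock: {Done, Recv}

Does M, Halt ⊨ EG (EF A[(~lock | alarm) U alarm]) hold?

Sat(~lock) = {Idle, Halt, Err, Store, Check}
Sat(~lock | alarm) = {Idle, Halt, Err, Done, Recv, Store, Check}
A[(~lock | alarm) U alarm]: least fixpoint, start Z0 = Sat(alarm) = {Done, Recv, Check}, add states in Sat(~lock | alarm) with every successor in Z. Already a fixed point.
Sat(A[(~lock | alarm) U alarm]) = {Done, Recv, Check}
EF A[(~lock | alarm) U alarm]: least fixpoint, start Z0 = {Done, Recv, Check}, add states with some successor in Z. Z1 = {Done, Recv, Store, Check}; Z2 = {Err, Done, Recv, Store, Check}; fixed.
Sat(EF A[(~lock | alarm) U alarm]) = {Err, Done, Recv, Store, Check}
EG (EF A[(~lock | alarm) U alarm]): greatest fixpoint, start Z0 = {Err, Done, Recv, Store, Check}, keep only states in Sat with some successor in Z. Already a fixed point.
Sat(EG (EF A[(~lock | alarm) U alarm])) = {Err, Done, Recv, Store, Check}
Halt ∉ Sat(EG (EF A[(~lock | alarm) U alarm])) = {Err, Done, Recv, Store, Check}, so the formula does not hold at Halt.

No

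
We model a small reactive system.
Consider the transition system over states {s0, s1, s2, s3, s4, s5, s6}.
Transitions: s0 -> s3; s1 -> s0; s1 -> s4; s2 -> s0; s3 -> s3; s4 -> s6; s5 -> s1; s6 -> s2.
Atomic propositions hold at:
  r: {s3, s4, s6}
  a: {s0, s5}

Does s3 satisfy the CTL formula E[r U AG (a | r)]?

Sat(a | r) = {s0, s3, s4, s5, s6}
AG (a | r): greatest fixpoint, start Z0 = {s0, s3, s4, s5, s6}, keep only states in Sat with every successor in Z. Z1 = {s0, s3, s4}; Z2 = {s0, s3}; fixed.
Sat(AG (a | r)) = {s0, s3}
E[r U AG (a | r)]: least fixpoint, start Z0 = Sat(AG (a | r)) = {s0, s3}, add states in Sat(r) with some successor in Z. Already a fixed point.
Sat(E[r U AG (a | r)]) = {s0, s3}
s3 ∈ Sat(E[r U AG (a | r)]) = {s0, s3}, so the formula holds at s3.

Yes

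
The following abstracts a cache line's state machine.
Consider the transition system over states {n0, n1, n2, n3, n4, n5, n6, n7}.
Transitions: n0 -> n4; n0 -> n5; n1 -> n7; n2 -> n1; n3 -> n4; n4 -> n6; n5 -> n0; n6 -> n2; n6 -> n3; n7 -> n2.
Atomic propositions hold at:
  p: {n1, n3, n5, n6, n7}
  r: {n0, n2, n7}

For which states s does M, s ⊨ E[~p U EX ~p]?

{n0, n3, n4, n5, n6, n7}

Sat(~p) = {n0, n2, n4}
Sat(EX ~p) = {s : some successor in {n0, n2, n4}} = {n0, n3, n5, n6, n7}
E[~p U EX ~p]: least fixpoint, start Z0 = Sat(EX ~p) = {n0, n3, n5, n6, n7}, add states in Sat(~p) with some successor in Z. Z1 = {n0, n3, n4, n5, n6, n7}; fixed.
Sat(E[~p U EX ~p]) = {n0, n3, n4, n5, n6, n7}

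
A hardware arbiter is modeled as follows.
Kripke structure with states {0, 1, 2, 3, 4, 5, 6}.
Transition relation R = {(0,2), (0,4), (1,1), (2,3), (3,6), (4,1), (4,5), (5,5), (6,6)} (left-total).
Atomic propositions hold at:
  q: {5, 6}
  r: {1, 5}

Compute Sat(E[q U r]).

{1, 5}

E[q U r]: least fixpoint, start Z0 = Sat(r) = {1, 5}, add states in Sat(q) with some successor in Z. Already a fixed point.
Sat(E[q U r]) = {1, 5}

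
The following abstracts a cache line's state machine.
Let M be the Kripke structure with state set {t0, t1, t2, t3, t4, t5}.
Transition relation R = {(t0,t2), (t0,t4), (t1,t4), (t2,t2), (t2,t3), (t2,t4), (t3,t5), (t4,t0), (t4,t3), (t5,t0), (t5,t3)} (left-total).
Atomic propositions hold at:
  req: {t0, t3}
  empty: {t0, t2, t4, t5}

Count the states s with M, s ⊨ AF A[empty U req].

5

A[empty U req]: least fixpoint, start Z0 = Sat(req) = {t0, t3}, add states in Sat(empty) with every successor in Z. Z1 = {t0, t3, t4, t5}; fixed.
Sat(A[empty U req]) = {t0, t3, t4, t5}
AF A[empty U req]: least fixpoint, start Z0 = {t0, t3, t4, t5}, add states with every successor in Z. Z1 = {t0, t1, t3, t4, t5}; fixed.
Sat(AF A[empty U req]) = {t0, t1, t3, t4, t5}
|Sat(AF A[empty U req])| = |{t0, t1, t3, t4, t5}| = 5.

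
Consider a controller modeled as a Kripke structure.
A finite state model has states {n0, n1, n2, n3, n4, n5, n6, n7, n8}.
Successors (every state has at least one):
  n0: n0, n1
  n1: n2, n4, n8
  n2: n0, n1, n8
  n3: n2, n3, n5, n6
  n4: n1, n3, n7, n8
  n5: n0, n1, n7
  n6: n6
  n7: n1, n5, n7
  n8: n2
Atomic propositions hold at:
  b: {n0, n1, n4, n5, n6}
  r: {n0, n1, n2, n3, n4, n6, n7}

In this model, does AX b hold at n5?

No

Sat(AX b) = {s : every successor in {n0, n1, n4, n5, n6}} = {n0, n6}
n5 ∉ Sat(AX b) = {n0, n6}, so the formula does not hold at n5.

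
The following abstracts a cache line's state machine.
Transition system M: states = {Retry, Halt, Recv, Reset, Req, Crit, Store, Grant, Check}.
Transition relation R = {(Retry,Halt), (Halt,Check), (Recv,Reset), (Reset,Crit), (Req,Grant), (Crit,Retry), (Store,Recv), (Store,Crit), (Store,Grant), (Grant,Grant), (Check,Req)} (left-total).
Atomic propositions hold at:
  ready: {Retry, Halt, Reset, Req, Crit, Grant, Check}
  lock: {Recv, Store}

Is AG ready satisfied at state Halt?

Yes

AG ready: greatest fixpoint, start Z0 = {Retry, Halt, Reset, Req, Crit, Grant, Check}, keep only states in Sat with every successor in Z. Already a fixed point.
Sat(AG ready) = {Retry, Halt, Reset, Req, Crit, Grant, Check}
Halt ∈ Sat(AG ready) = {Retry, Halt, Reset, Req, Crit, Grant, Check}, so the formula holds at Halt.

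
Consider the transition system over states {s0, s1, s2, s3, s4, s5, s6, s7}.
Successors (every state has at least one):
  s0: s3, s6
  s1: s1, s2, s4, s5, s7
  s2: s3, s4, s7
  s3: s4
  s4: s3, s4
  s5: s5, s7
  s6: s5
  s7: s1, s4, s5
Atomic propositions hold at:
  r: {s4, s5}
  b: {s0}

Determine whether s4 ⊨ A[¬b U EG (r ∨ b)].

Sat(¬b) = {s1, s2, s3, s4, s5, s6, s7}
Sat(r ∨ b) = {s0, s4, s5}
EG (r ∨ b): greatest fixpoint, start Z0 = {s0, s4, s5}, keep only states in Sat with some successor in Z. Z1 = {s4, s5}; fixed.
Sat(EG (r ∨ b)) = {s4, s5}
A[¬b U EG (r ∨ b)]: least fixpoint, start Z0 = Sat(EG (r ∨ b)) = {s4, s5}, add states in Sat(¬b) with every successor in Z. Z1 = {s3, s4, s5, s6}; fixed.
Sat(A[¬b U EG (r ∨ b)]) = {s3, s4, s5, s6}
s4 ∈ Sat(A[¬b U EG (r ∨ b)]) = {s3, s4, s5, s6}, so the formula holds at s4.

Yes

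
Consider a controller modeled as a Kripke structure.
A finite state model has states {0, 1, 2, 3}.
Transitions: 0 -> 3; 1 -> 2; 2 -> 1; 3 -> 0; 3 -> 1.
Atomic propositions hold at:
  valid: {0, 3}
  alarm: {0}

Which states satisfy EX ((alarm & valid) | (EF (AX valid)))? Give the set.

{0, 3}

Sat(alarm & valid) = {0}
Sat(AX valid) = {s : every successor in {0, 3}} = {0}
EF (AX valid): least fixpoint, start Z0 = {0}, add states with some successor in Z. Z1 = {0, 3}; fixed.
Sat(EF (AX valid)) = {0, 3}
Sat((alarm & valid) | (EF (AX valid))) = {0, 3}
Sat(EX ((alarm & valid) | (EF (AX valid)))) = {s : some successor in {0, 3}} = {0, 3}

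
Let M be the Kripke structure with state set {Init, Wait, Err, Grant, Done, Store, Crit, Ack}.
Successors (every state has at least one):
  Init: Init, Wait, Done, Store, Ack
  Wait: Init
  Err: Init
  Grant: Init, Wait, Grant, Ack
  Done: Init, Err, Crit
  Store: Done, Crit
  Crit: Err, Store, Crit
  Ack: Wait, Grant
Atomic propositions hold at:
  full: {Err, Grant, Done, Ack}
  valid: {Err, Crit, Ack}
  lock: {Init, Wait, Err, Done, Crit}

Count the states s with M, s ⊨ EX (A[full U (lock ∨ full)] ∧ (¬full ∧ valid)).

3

Sat(lock ∨ full) = {Init, Wait, Err, Grant, Done, Crit, Ack}
A[full U (lock ∨ full)]: least fixpoint, start Z0 = Sat((lock ∨ full)) = {Init, Wait, Err, Grant, Done, Crit, Ack}, add states in Sat(full) with every successor in Z. Already a fixed point.
Sat(A[full U (lock ∨ full)]) = {Init, Wait, Err, Grant, Done, Crit, Ack}
Sat(¬full) = {Init, Wait, Store, Crit}
Sat(¬full ∧ valid) = {Crit}
Sat(A[full U (lock ∨ full)] ∧ (¬full ∧ valid)) = {Crit}
Sat(EX (A[full U (lock ∨ full)] ∧ (¬full ∧ valid))) = {s : some successor in {Crit}} = {Done, Store, Crit}
|Sat(EX (A[full U (lock ∨ full)] ∧ (¬full ∧ valid)))| = |{Done, Store, Crit}| = 3.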